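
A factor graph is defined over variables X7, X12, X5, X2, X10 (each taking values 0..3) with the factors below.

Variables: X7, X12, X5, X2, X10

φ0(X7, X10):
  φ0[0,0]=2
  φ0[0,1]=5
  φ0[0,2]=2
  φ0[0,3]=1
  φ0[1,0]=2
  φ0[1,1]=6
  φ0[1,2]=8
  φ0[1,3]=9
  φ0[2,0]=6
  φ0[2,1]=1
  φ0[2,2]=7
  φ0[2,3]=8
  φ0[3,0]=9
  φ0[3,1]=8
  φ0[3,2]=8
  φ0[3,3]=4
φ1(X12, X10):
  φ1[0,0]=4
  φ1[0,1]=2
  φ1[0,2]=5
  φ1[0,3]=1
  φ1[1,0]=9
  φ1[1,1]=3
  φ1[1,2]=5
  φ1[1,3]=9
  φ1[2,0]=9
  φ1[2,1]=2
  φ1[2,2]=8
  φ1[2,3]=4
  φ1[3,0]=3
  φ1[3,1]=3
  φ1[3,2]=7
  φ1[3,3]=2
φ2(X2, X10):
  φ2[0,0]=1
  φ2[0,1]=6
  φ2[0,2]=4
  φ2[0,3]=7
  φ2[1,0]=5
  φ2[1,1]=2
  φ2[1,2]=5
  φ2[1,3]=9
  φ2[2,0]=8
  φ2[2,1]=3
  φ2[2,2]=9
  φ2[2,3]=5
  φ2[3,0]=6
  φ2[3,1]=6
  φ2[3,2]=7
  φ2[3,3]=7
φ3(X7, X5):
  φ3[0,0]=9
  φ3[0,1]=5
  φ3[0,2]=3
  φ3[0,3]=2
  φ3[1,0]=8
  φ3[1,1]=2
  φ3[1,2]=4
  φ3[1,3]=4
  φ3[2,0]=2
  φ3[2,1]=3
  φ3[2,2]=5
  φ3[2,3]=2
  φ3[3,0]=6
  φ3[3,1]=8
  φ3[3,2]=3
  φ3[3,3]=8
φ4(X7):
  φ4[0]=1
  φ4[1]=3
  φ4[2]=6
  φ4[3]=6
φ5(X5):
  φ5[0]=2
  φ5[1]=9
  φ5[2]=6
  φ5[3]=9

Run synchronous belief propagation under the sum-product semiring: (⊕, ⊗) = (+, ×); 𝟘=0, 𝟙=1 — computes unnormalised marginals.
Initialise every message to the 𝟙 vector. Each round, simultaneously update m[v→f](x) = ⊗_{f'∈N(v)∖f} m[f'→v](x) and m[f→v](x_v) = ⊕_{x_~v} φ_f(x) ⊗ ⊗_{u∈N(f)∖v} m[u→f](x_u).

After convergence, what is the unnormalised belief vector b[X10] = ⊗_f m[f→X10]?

b[X10] = [6501000, 1872210, 8827500, 4751040]

init: all messages = 𝟙 over 4 values
r1 m[φ0→X7] = [10, 25, 22, 29]
r1 m[φ0→X10] = [19, 20, 25, 22]
r1 m[φ1→X12] = [12, 26, 23, 15]
r1 m[φ1→X10] = [25, 10, 25, 16]
r1 m[φ2→X2] = [18, 21, 25, 26]
r1 m[φ2→X10] = [20, 17, 25, 28]
r1 m[φ3→X7] = [19, 18, 12, 25]
r1 m[φ3→X5] = [25, 18, 15, 16]
r1 m[φ4→X7] = [1, 3, 6, 6]
r1 m[φ5→X5] = [2, 9, 6, 9]
r1 m[X7→φ0] = [1, 1, 1, 1]
r1 m[X7→φ3] = [1, 1, 1, 1]
r1 m[X7→φ4] = [1, 1, 1, 1]
r1 m[X12→φ1] = [1, 1, 1, 1]
r1 m[X5→φ3] = [1, 1, 1, 1]
r1 m[X5→φ5] = [1, 1, 1, 1]
r1 m[X2→φ2] = [1, 1, 1, 1]
r1 m[X10→φ0] = [1, 1, 1, 1]
r1 m[X10→φ1] = [1, 1, 1, 1]
r1 m[X10→φ2] = [1, 1, 1, 1]
r2 m[φ0→X7] = [10, 25, 22, 29]
r2 m[φ0→X10] = [19, 20, 25, 22]
r2 m[φ1→X12] = [12, 26, 23, 15]
r2 m[φ1→X10] = [25, 10, 25, 16]
r2 m[φ2→X2] = [18, 21, 25, 26]
r2 m[φ2→X10] = [20, 17, 25, 28]
r2 m[φ3→X7] = [19, 18, 12, 25]
r2 m[φ3→X5] = [25, 18, 15, 16]
r2 m[φ4→X7] = [1, 3, 6, 6]
r2 m[φ5→X5] = [2, 9, 6, 9]
r2 m[X7→φ0] = [19, 54, 72, 150]
r2 m[X7→φ3] = [10, 75, 132, 174]
r2 m[X7→φ4] = [190, 450, 264, 725]
r2 m[X12→φ1] = [1, 1, 1, 1]
r2 m[X5→φ3] = [2, 9, 6, 9]
r2 m[X5→φ5] = [25, 18, 15, 16]
r2 m[X2→φ2] = [1, 1, 1, 1]
r2 m[X10→φ0] = [500, 170, 625, 448]
r2 m[X10→φ1] = [380, 340, 625, 616]
r2 m[X10→φ2] = [475, 200, 625, 352]
r3 m[φ0→X7] = [3548, 11052, 11129, 12652]
r3 m[φ0→X10] = [1928, 1691, 2174, 1681]
r3 m[φ1→X12] = [5941, 13109, 11564, 7767]
r3 m[φ1→X10] = [25, 10, 25, 16]
r3 m[φ2→X2] = [6639, 9068, 11785, 10889]
r3 m[φ2→X10] = [20, 17, 25, 28]
r3 m[φ3→X7] = [99, 94, 79, 174]
r3 m[φ3→X5] = [1998, 1988, 1512, 1976]
r3 m[φ4→X7] = [1, 3, 6, 6]
r3 m[φ5→X5] = [2, 9, 6, 9]
r3 m[X7→φ0] = [19, 54, 72, 150]
r3 m[X7→φ3] = [10, 75, 132, 174]
r3 m[X7→φ4] = [190, 450, 264, 725]
r3 m[X12→φ1] = [1, 1, 1, 1]
r3 m[X5→φ3] = [2, 9, 6, 9]
r3 m[X5→φ5] = [25, 18, 15, 16]
r3 m[X2→φ2] = [1, 1, 1, 1]
r3 m[X10→φ0] = [500, 170, 625, 448]
r3 m[X10→φ1] = [380, 340, 625, 616]
r3 m[X10→φ2] = [475, 200, 625, 352]
r4 m[φ0→X7] = [3548, 11052, 11129, 12652]
r4 m[φ0→X10] = [1928, 1691, 2174, 1681]
r4 m[φ1→X12] = [5941, 13109, 11564, 7767]
r4 m[φ1→X10] = [25, 10, 25, 16]
r4 m[φ2→X2] = [6639, 9068, 11785, 10889]
r4 m[φ2→X10] = [20, 17, 25, 28]
r4 m[φ3→X7] = [99, 94, 79, 174]
r4 m[φ3→X5] = [1998, 1988, 1512, 1976]
r4 m[φ4→X7] = [1, 3, 6, 6]
r4 m[φ5→X5] = [2, 9, 6, 9]
r4 m[X7→φ0] = [99, 282, 474, 1044]
r4 m[X7→φ3] = [3548, 33156, 66774, 75912]
r4 m[X7→φ4] = [351252, 1038888, 879191, 2201448]
r4 m[X12→φ1] = [1, 1, 1, 1]
r4 m[X5→φ3] = [2, 9, 6, 9]
r4 m[X5→φ5] = [1998, 1988, 1512, 1976]
r4 m[X2→φ2] = [1, 1, 1, 1]
r4 m[X10→φ0] = [500, 170, 625, 448]
r4 m[X10→φ1] = [38560, 28747, 54350, 47068]
r4 m[X10→φ2] = [48200, 16910, 54350, 26896]
r5 m[φ0→X7] = [3548, 11052, 11129, 12652]
r5 m[φ0→X10] = [13002, 11013, 14124, 10605]
r5 m[φ1→X12] = [530552, 1128643, 1027606, 676507]
r5 m[φ1→X10] = [25, 10, 25, 16]
r5 m[φ2→X2] = [555332, 788634, 1059960, 959382]
r5 m[φ2→X10] = [20, 17, 25, 28]
r5 m[φ3→X7] = [99, 94, 79, 174]
r5 m[φ3→X5] = [886200, 891670, 704874, 880564]
r5 m[φ4→X7] = [1, 3, 6, 6]
r5 m[φ5→X5] = [2, 9, 6, 9]
r5 m[X7→φ0] = [99, 282, 474, 1044]
r5 m[X7→φ3] = [3548, 33156, 66774, 75912]
r5 m[X7→φ4] = [351252, 1038888, 879191, 2201448]
r5 m[X12→φ1] = [1, 1, 1, 1]
r5 m[X5→φ3] = [2, 9, 6, 9]
r5 m[X5→φ5] = [1998, 1988, 1512, 1976]
r5 m[X2→φ2] = [1, 1, 1, 1]
r5 m[X10→φ0] = [500, 170, 625, 448]
r5 m[X10→φ1] = [38560, 28747, 54350, 47068]
r5 m[X10→φ2] = [48200, 16910, 54350, 26896]
r6 m[φ0→X7] = [3548, 11052, 11129, 12652]
r6 m[φ0→X10] = [13002, 11013, 14124, 10605]
r6 m[φ1→X12] = [530552, 1128643, 1027606, 676507]
r6 m[φ1→X10] = [25, 10, 25, 16]
r6 m[φ2→X2] = [555332, 788634, 1059960, 959382]
r6 m[φ2→X10] = [20, 17, 25, 28]
r6 m[φ3→X7] = [99, 94, 79, 174]
r6 m[φ3→X5] = [886200, 891670, 704874, 880564]
r6 m[φ4→X7] = [1, 3, 6, 6]
r6 m[φ5→X5] = [2, 9, 6, 9]
r6 m[X7→φ0] = [99, 282, 474, 1044]
r6 m[X7→φ3] = [3548, 33156, 66774, 75912]
r6 m[X7→φ4] = [351252, 1038888, 879191, 2201448]
r6 m[X12→φ1] = [1, 1, 1, 1]
r6 m[X5→φ3] = [2, 9, 6, 9]
r6 m[X5→φ5] = [886200, 891670, 704874, 880564]
r6 m[X2→φ2] = [1, 1, 1, 1]
r6 m[X10→φ0] = [500, 170, 625, 448]
r6 m[X10→φ1] = [260040, 187221, 353100, 296940]
r6 m[X10→φ2] = [325050, 110130, 353100, 169680]
r7 m[φ0→X7] = [3548, 11052, 11129, 12652]
r7 m[φ0→X10] = [13002, 11013, 14124, 10605]
r7 m[φ1→X12] = [3477042, 7339983, 6727362, 4407363]
r7 m[φ1→X10] = [25, 10, 25, 16]
r7 m[φ2→X2] = [3585990, 5138130, 6957090, 6270540]
r7 m[φ2→X10] = [20, 17, 25, 28]
r7 m[φ3→X7] = [99, 94, 79, 174]
r7 m[φ3→X5] = [886200, 891670, 704874, 880564]
r7 m[φ4→X7] = [1, 3, 6, 6]
r7 m[φ5→X5] = [2, 9, 6, 9]
r7 m[X7→φ0] = [99, 282, 474, 1044]
r7 m[X7→φ3] = [3548, 33156, 66774, 75912]
r7 m[X7→φ4] = [351252, 1038888, 879191, 2201448]
r7 m[X12→φ1] = [1, 1, 1, 1]
r7 m[X5→φ3] = [2, 9, 6, 9]
r7 m[X5→φ5] = [886200, 891670, 704874, 880564]
r7 m[X2→φ2] = [1, 1, 1, 1]
r7 m[X10→φ0] = [500, 170, 625, 448]
r7 m[X10→φ1] = [260040, 187221, 353100, 296940]
r7 m[X10→φ2] = [325050, 110130, 353100, 169680]
r8 m[φ0→X7] = [3548, 11052, 11129, 12652]
r8 m[φ0→X10] = [13002, 11013, 14124, 10605]
r8 m[φ1→X12] = [3477042, 7339983, 6727362, 4407363]
r8 m[φ1→X10] = [25, 10, 25, 16]
r8 m[φ2→X2] = [3585990, 5138130, 6957090, 6270540]
r8 m[φ2→X10] = [20, 17, 25, 28]
r8 m[φ3→X7] = [99, 94, 79, 174]
r8 m[φ3→X5] = [886200, 891670, 704874, 880564]
r8 m[φ4→X7] = [1, 3, 6, 6]
r8 m[φ5→X5] = [2, 9, 6, 9]
r8 m[X7→φ0] = [99, 282, 474, 1044]
r8 m[X7→φ3] = [3548, 33156, 66774, 75912]
r8 m[X7→φ4] = [351252, 1038888, 879191, 2201448]
r8 m[X12→φ1] = [1, 1, 1, 1]
r8 m[X5→φ3] = [2, 9, 6, 9]
r8 m[X5→φ5] = [886200, 891670, 704874, 880564]
r8 m[X2→φ2] = [1, 1, 1, 1]
r8 m[X10→φ0] = [500, 170, 625, 448]
r8 m[X10→φ1] = [260040, 187221, 353100, 296940]
r8 m[X10→φ2] = [325050, 110130, 353100, 169680]
fixed point reached at round 8
b[X10] = ⊗ incoming = [6501000, 1872210, 8827500, 4751040]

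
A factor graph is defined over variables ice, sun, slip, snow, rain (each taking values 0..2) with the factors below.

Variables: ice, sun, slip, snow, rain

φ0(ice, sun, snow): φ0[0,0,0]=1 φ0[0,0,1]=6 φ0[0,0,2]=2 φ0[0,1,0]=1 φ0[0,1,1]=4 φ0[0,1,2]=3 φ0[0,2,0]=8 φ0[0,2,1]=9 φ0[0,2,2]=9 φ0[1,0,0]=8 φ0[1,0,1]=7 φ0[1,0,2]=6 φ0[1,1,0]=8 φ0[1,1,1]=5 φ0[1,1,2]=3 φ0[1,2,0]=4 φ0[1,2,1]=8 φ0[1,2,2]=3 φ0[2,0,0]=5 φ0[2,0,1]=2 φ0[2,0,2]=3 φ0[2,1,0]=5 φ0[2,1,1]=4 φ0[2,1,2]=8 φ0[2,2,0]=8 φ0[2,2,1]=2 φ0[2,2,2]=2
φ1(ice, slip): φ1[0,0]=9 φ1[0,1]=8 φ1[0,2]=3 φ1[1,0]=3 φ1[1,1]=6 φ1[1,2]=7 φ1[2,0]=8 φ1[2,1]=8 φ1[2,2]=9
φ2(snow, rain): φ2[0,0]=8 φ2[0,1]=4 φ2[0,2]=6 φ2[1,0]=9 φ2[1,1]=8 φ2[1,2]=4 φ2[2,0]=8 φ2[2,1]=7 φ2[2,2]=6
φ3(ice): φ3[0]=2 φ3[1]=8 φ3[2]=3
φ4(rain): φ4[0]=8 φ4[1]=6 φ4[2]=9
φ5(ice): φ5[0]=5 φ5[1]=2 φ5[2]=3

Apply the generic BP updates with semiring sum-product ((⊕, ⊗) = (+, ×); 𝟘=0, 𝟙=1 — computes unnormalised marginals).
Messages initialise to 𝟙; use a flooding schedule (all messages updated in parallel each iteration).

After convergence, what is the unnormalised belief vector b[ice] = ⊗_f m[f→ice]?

b[ice] = [1324800, 2017280, 1323900]

init: all messages = 𝟙 over 3 values
r1 m[φ0→ice] = [43, 52, 39]
r1 m[φ0→sun] = [40, 41, 53]
r1 m[φ0→snow] = [48, 47, 39]
r1 m[φ1→ice] = [20, 16, 25]
r1 m[φ1→slip] = [20, 22, 19]
r1 m[φ2→snow] = [18, 21, 21]
r1 m[φ2→rain] = [25, 19, 16]
r1 m[φ3→ice] = [2, 8, 3]
r1 m[φ4→rain] = [8, 6, 9]
r1 m[φ5→ice] = [5, 2, 3]
r1 m[ice→φ0] = [1, 1, 1]
r1 m[ice→φ1] = [1, 1, 1]
r1 m[ice→φ3] = [1, 1, 1]
r1 m[ice→φ5] = [1, 1, 1]
r1 m[sun→φ0] = [1, 1, 1]
r1 m[slip→φ1] = [1, 1, 1]
r1 m[snow→φ0] = [1, 1, 1]
r1 m[snow→φ2] = [1, 1, 1]
r1 m[rain→φ2] = [1, 1, 1]
r1 m[rain→φ4] = [1, 1, 1]
r2 m[φ0→ice] = [43, 52, 39]
r2 m[φ0→sun] = [40, 41, 53]
r2 m[φ0→snow] = [48, 47, 39]
r2 m[φ1→ice] = [20, 16, 25]
r2 m[φ1→slip] = [20, 22, 19]
r2 m[φ2→snow] = [18, 21, 21]
r2 m[φ2→rain] = [25, 19, 16]
r2 m[φ3→ice] = [2, 8, 3]
r2 m[φ4→rain] = [8, 6, 9]
r2 m[φ5→ice] = [5, 2, 3]
r2 m[ice→φ0] = [200, 256, 225]
r2 m[ice→φ1] = [430, 832, 351]
r2 m[ice→φ3] = [4300, 1664, 2925]
r2 m[ice→φ5] = [1720, 6656, 2925]
r2 m[sun→φ0] = [1, 1, 1]
r2 m[slip→φ1] = [1, 1, 1]
r2 m[snow→φ0] = [18, 21, 21]
r2 m[snow→φ2] = [48, 47, 39]
r2 m[rain→φ2] = [8, 6, 9]
r2 m[rain→φ4] = [25, 19, 16]
r3 m[φ0→ice] = [873, 1032, 765]
r3 m[φ0→sun] = [187827, 189822, 233268]
r3 m[φ0→snow] = [11170, 10720, 8797]
r3 m[φ1→ice] = [20, 16, 25]
r3 m[φ1→slip] = [9174, 11240, 10273]
r3 m[φ2→snow] = [142, 156, 160]
r3 m[φ2→rain] = [1119, 841, 710]
r3 m[φ3→ice] = [2, 8, 3]
r3 m[φ4→rain] = [8, 6, 9]
r3 m[φ5→ice] = [5, 2, 3]
r3 m[ice→φ0] = [200, 256, 225]
r3 m[ice→φ1] = [430, 832, 351]
r3 m[ice→φ3] = [4300, 1664, 2925]
r3 m[ice→φ5] = [1720, 6656, 2925]
r3 m[sun→φ0] = [1, 1, 1]
r3 m[slip→φ1] = [1, 1, 1]
r3 m[snow→φ0] = [18, 21, 21]
r3 m[snow→φ2] = [48, 47, 39]
r3 m[rain→φ2] = [8, 6, 9]
r3 m[rain→φ4] = [25, 19, 16]
r4 m[φ0→ice] = [873, 1032, 765]
r4 m[φ0→sun] = [187827, 189822, 233268]
r4 m[φ0→snow] = [11170, 10720, 8797]
r4 m[φ1→ice] = [20, 16, 25]
r4 m[φ1→slip] = [9174, 11240, 10273]
r4 m[φ2→snow] = [142, 156, 160]
r4 m[φ2→rain] = [1119, 841, 710]
r4 m[φ3→ice] = [2, 8, 3]
r4 m[φ4→rain] = [8, 6, 9]
r4 m[φ5→ice] = [5, 2, 3]
r4 m[ice→φ0] = [200, 256, 225]
r4 m[ice→φ1] = [8730, 16512, 6885]
r4 m[ice→φ3] = [87300, 33024, 57375]
r4 m[ice→φ5] = [34920, 132096, 57375]
r4 m[sun→φ0] = [1, 1, 1]
r4 m[slip→φ1] = [1, 1, 1]
r4 m[snow→φ0] = [142, 156, 160]
r4 m[snow→φ2] = [11170, 10720, 8797]
r4 m[rain→φ2] = [8, 6, 9]
r4 m[rain→φ4] = [1119, 841, 710]
r5 m[φ0→ice] = [6624, 7880, 5884]
r5 m[φ0→sun] = [1433678, 1450726, 1781576]
r5 m[φ0→snow] = [11170, 10720, 8797]
r5 m[φ1→ice] = [20, 16, 25]
r5 m[φ1→slip] = [183186, 223992, 203739]
r5 m[φ2→snow] = [142, 156, 160]
r5 m[φ2→rain] = [256216, 192019, 162682]
r5 m[φ3→ice] = [2, 8, 3]
r5 m[φ4→rain] = [8, 6, 9]
r5 m[φ5→ice] = [5, 2, 3]
r5 m[ice→φ0] = [200, 256, 225]
r5 m[ice→φ1] = [8730, 16512, 6885]
r5 m[ice→φ3] = [87300, 33024, 57375]
r5 m[ice→φ5] = [34920, 132096, 57375]
r5 m[sun→φ0] = [1, 1, 1]
r5 m[slip→φ1] = [1, 1, 1]
r5 m[snow→φ0] = [142, 156, 160]
r5 m[snow→φ2] = [11170, 10720, 8797]
r5 m[rain→φ2] = [8, 6, 9]
r5 m[rain→φ4] = [1119, 841, 710]
r6 m[φ0→ice] = [6624, 7880, 5884]
r6 m[φ0→sun] = [1433678, 1450726, 1781576]
r6 m[φ0→snow] = [11170, 10720, 8797]
r6 m[φ1→ice] = [20, 16, 25]
r6 m[φ1→slip] = [183186, 223992, 203739]
r6 m[φ2→snow] = [142, 156, 160]
r6 m[φ2→rain] = [256216, 192019, 162682]
r6 m[φ3→ice] = [2, 8, 3]
r6 m[φ4→rain] = [8, 6, 9]
r6 m[φ5→ice] = [5, 2, 3]
r6 m[ice→φ0] = [200, 256, 225]
r6 m[ice→φ1] = [66240, 126080, 52956]
r6 m[ice→φ3] = [662400, 252160, 441300]
r6 m[ice→φ5] = [264960, 1008640, 441300]
r6 m[sun→φ0] = [1, 1, 1]
r6 m[slip→φ1] = [1, 1, 1]
r6 m[snow→φ0] = [142, 156, 160]
r6 m[snow→φ2] = [11170, 10720, 8797]
r6 m[rain→φ2] = [8, 6, 9]
r6 m[rain→φ4] = [256216, 192019, 162682]
r7 m[φ0→ice] = [6624, 7880, 5884]
r7 m[φ0→sun] = [1433678, 1450726, 1781576]
r7 m[φ0→snow] = [11170, 10720, 8797]
r7 m[φ1→ice] = [20, 16, 25]
r7 m[φ1→slip] = [1398048, 1710048, 1557884]
r7 m[φ2→snow] = [142, 156, 160]
r7 m[φ2→rain] = [256216, 192019, 162682]
r7 m[φ3→ice] = [2, 8, 3]
r7 m[φ4→rain] = [8, 6, 9]
r7 m[φ5→ice] = [5, 2, 3]
r7 m[ice→φ0] = [200, 256, 225]
r7 m[ice→φ1] = [66240, 126080, 52956]
r7 m[ice→φ3] = [662400, 252160, 441300]
r7 m[ice→φ5] = [264960, 1008640, 441300]
r7 m[sun→φ0] = [1, 1, 1]
r7 m[slip→φ1] = [1, 1, 1]
r7 m[snow→φ0] = [142, 156, 160]
r7 m[snow→φ2] = [11170, 10720, 8797]
r7 m[rain→φ2] = [8, 6, 9]
r7 m[rain→φ4] = [256216, 192019, 162682]
r8 m[φ0→ice] = [6624, 7880, 5884]
r8 m[φ0→sun] = [1433678, 1450726, 1781576]
r8 m[φ0→snow] = [11170, 10720, 8797]
r8 m[φ1→ice] = [20, 16, 25]
r8 m[φ1→slip] = [1398048, 1710048, 1557884]
r8 m[φ2→snow] = [142, 156, 160]
r8 m[φ2→rain] = [256216, 192019, 162682]
r8 m[φ3→ice] = [2, 8, 3]
r8 m[φ4→rain] = [8, 6, 9]
r8 m[φ5→ice] = [5, 2, 3]
r8 m[ice→φ0] = [200, 256, 225]
r8 m[ice→φ1] = [66240, 126080, 52956]
r8 m[ice→φ3] = [662400, 252160, 441300]
r8 m[ice→φ5] = [264960, 1008640, 441300]
r8 m[sun→φ0] = [1, 1, 1]
r8 m[slip→φ1] = [1, 1, 1]
r8 m[snow→φ0] = [142, 156, 160]
r8 m[snow→φ2] = [11170, 10720, 8797]
r8 m[rain→φ2] = [8, 6, 9]
r8 m[rain→φ4] = [256216, 192019, 162682]
fixed point reached at round 8
b[ice] = ⊗ incoming = [1324800, 2017280, 1323900]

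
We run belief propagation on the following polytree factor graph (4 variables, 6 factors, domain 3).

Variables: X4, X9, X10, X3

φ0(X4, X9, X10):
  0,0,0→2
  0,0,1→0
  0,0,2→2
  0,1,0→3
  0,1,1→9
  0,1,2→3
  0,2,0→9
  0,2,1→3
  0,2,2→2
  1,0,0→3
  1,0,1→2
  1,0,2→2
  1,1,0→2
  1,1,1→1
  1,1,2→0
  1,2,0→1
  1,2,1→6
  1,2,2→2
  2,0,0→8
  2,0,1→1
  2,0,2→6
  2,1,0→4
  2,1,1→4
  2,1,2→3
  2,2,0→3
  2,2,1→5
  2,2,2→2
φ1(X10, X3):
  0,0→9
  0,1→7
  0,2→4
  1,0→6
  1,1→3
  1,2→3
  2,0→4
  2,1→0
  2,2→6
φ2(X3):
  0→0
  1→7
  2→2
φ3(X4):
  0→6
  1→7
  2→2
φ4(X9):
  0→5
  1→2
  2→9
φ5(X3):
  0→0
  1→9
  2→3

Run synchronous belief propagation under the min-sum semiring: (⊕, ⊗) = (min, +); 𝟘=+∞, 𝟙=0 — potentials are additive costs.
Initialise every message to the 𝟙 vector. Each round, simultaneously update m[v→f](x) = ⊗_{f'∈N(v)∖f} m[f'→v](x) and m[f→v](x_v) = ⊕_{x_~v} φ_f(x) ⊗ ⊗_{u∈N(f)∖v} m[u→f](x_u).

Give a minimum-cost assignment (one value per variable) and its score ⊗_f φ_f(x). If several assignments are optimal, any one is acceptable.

assignment: (X4=2, X9=1, X10=2, X3=0); score = 11

init: all messages = 𝟙 over 3 values
r1 m[φ0→X4] = [0, 0, 1]
r1 m[φ0→X9] = [0, 0, 1]
r1 m[φ0→X10] = [1, 0, 0]
r1 m[φ1→X10] = [4, 3, 0]
r1 m[φ1→X3] = [4, 0, 3]
r1 m[φ2→X3] = [0, 7, 2]
r1 m[φ3→X4] = [6, 7, 2]
r1 m[φ4→X9] = [5, 2, 9]
r1 m[φ5→X3] = [0, 9, 3]
r1 m[X4→φ0] = [0, 0, 0]
r1 m[X4→φ3] = [0, 0, 0]
r1 m[X9→φ0] = [0, 0, 0]
r1 m[X9→φ4] = [0, 0, 0]
r1 m[X10→φ0] = [0, 0, 0]
r1 m[X10→φ1] = [0, 0, 0]
r1 m[X3→φ1] = [0, 0, 0]
r1 m[X3→φ2] = [0, 0, 0]
r1 m[X3→φ5] = [0, 0, 0]
r2 m[φ0→X4] = [0, 0, 1]
r2 m[φ0→X9] = [0, 0, 1]
r2 m[φ0→X10] = [1, 0, 0]
r2 m[φ1→X10] = [4, 3, 0]
r2 m[φ1→X3] = [4, 0, 3]
r2 m[φ2→X3] = [0, 7, 2]
r2 m[φ3→X4] = [6, 7, 2]
r2 m[φ4→X9] = [5, 2, 9]
r2 m[φ5→X3] = [0, 9, 3]
r2 m[X4→φ0] = [6, 7, 2]
r2 m[X4→φ3] = [0, 0, 1]
r2 m[X9→φ0] = [5, 2, 9]
r2 m[X9→φ4] = [0, 0, 1]
r2 m[X10→φ0] = [4, 3, 0]
r2 m[X10→φ1] = [1, 0, 0]
r2 m[X3→φ1] = [0, 16, 5]
r2 m[X3→φ2] = [4, 9, 6]
r2 m[X3→φ5] = [4, 7, 5]
r3 m[φ0→X4] = [5, 2, 5]
r3 m[φ0→X9] = [6, 5, 4]
r3 m[φ0→X10] = [8, 8, 7]
r3 m[φ1→X10] = [9, 6, 4]
r3 m[φ1→X3] = [4, 0, 3]
r3 m[φ2→X3] = [0, 7, 2]
r3 m[φ3→X4] = [6, 7, 2]
r3 m[φ4→X9] = [5, 2, 9]
r3 m[φ5→X3] = [0, 9, 3]
r3 m[X4→φ0] = [6, 7, 2]
r3 m[X4→φ3] = [0, 0, 1]
r3 m[X9→φ0] = [5, 2, 9]
r3 m[X9→φ4] = [0, 0, 1]
r3 m[X10→φ0] = [4, 3, 0]
r3 m[X10→φ1] = [1, 0, 0]
r3 m[X3→φ1] = [0, 16, 5]
r3 m[X3→φ2] = [4, 9, 6]
r3 m[X3→φ5] = [4, 7, 5]
r4 m[φ0→X4] = [5, 2, 5]
r4 m[φ0→X9] = [6, 5, 4]
r4 m[φ0→X10] = [8, 8, 7]
r4 m[φ1→X10] = [9, 6, 4]
r4 m[φ1→X3] = [4, 0, 3]
r4 m[φ2→X3] = [0, 7, 2]
r4 m[φ3→X4] = [6, 7, 2]
r4 m[φ4→X9] = [5, 2, 9]
r4 m[φ5→X3] = [0, 9, 3]
r4 m[X4→φ0] = [6, 7, 2]
r4 m[X4→φ3] = [5, 2, 5]
r4 m[X9→φ0] = [5, 2, 9]
r4 m[X9→φ4] = [6, 5, 4]
r4 m[X10→φ0] = [9, 6, 4]
r4 m[X10→φ1] = [8, 8, 7]
r4 m[X3→φ1] = [0, 16, 5]
r4 m[X3→φ2] = [4, 9, 6]
r4 m[X3→φ5] = [4, 7, 5]
r5 m[φ0→X4] = [9, 6, 9]
r5 m[φ0→X9] = [9, 9, 8]
r5 m[φ0→X10] = [8, 8, 7]
r5 m[φ1→X10] = [9, 6, 4]
r5 m[φ1→X3] = [11, 7, 11]
r5 m[φ2→X3] = [0, 7, 2]
r5 m[φ3→X4] = [6, 7, 2]
r5 m[φ4→X9] = [5, 2, 9]
r5 m[φ5→X3] = [0, 9, 3]
r5 m[X4→φ0] = [6, 7, 2]
r5 m[X4→φ3] = [5, 2, 5]
r5 m[X9→φ0] = [5, 2, 9]
r5 m[X9→φ4] = [6, 5, 4]
r5 m[X10→φ0] = [9, 6, 4]
r5 m[X10→φ1] = [8, 8, 7]
r5 m[X3→φ1] = [0, 16, 5]
r5 m[X3→φ2] = [4, 9, 6]
r5 m[X3→φ5] = [4, 7, 5]
r6 m[φ0→X4] = [9, 6, 9]
r6 m[φ0→X9] = [9, 9, 8]
r6 m[φ0→X10] = [8, 8, 7]
r6 m[φ1→X10] = [9, 6, 4]
r6 m[φ1→X3] = [11, 7, 11]
r6 m[φ2→X3] = [0, 7, 2]
r6 m[φ3→X4] = [6, 7, 2]
r6 m[φ4→X9] = [5, 2, 9]
r6 m[φ5→X3] = [0, 9, 3]
r6 m[X4→φ0] = [6, 7, 2]
r6 m[X4→φ3] = [9, 6, 9]
r6 m[X9→φ0] = [5, 2, 9]
r6 m[X9→φ4] = [9, 9, 8]
r6 m[X10→φ0] = [9, 6, 4]
r6 m[X10→φ1] = [8, 8, 7]
r6 m[X3→φ1] = [0, 16, 5]
r6 m[X3→φ2] = [11, 16, 14]
r6 m[X3→φ5] = [11, 14, 13]
r7 m[φ0→X4] = [9, 6, 9]
r7 m[φ0→X9] = [9, 9, 8]
r7 m[φ0→X10] = [8, 8, 7]
r7 m[φ1→X10] = [9, 6, 4]
r7 m[φ1→X3] = [11, 7, 11]
r7 m[φ2→X3] = [0, 7, 2]
r7 m[φ3→X4] = [6, 7, 2]
r7 m[φ4→X9] = [5, 2, 9]
r7 m[φ5→X3] = [0, 9, 3]
r7 m[X4→φ0] = [6, 7, 2]
r7 m[X4→φ3] = [9, 6, 9]
r7 m[X9→φ0] = [5, 2, 9]
r7 m[X9→φ4] = [9, 9, 8]
r7 m[X10→φ0] = [9, 6, 4]
r7 m[X10→φ1] = [8, 8, 7]
r7 m[X3→φ1] = [0, 16, 5]
r7 m[X3→φ2] = [11, 16, 14]
r7 m[X3→φ5] = [11, 14, 13]
fixed point reached at round 7
traceback from X4: (X4=2, X9=1, X10=2, X3=0), score=11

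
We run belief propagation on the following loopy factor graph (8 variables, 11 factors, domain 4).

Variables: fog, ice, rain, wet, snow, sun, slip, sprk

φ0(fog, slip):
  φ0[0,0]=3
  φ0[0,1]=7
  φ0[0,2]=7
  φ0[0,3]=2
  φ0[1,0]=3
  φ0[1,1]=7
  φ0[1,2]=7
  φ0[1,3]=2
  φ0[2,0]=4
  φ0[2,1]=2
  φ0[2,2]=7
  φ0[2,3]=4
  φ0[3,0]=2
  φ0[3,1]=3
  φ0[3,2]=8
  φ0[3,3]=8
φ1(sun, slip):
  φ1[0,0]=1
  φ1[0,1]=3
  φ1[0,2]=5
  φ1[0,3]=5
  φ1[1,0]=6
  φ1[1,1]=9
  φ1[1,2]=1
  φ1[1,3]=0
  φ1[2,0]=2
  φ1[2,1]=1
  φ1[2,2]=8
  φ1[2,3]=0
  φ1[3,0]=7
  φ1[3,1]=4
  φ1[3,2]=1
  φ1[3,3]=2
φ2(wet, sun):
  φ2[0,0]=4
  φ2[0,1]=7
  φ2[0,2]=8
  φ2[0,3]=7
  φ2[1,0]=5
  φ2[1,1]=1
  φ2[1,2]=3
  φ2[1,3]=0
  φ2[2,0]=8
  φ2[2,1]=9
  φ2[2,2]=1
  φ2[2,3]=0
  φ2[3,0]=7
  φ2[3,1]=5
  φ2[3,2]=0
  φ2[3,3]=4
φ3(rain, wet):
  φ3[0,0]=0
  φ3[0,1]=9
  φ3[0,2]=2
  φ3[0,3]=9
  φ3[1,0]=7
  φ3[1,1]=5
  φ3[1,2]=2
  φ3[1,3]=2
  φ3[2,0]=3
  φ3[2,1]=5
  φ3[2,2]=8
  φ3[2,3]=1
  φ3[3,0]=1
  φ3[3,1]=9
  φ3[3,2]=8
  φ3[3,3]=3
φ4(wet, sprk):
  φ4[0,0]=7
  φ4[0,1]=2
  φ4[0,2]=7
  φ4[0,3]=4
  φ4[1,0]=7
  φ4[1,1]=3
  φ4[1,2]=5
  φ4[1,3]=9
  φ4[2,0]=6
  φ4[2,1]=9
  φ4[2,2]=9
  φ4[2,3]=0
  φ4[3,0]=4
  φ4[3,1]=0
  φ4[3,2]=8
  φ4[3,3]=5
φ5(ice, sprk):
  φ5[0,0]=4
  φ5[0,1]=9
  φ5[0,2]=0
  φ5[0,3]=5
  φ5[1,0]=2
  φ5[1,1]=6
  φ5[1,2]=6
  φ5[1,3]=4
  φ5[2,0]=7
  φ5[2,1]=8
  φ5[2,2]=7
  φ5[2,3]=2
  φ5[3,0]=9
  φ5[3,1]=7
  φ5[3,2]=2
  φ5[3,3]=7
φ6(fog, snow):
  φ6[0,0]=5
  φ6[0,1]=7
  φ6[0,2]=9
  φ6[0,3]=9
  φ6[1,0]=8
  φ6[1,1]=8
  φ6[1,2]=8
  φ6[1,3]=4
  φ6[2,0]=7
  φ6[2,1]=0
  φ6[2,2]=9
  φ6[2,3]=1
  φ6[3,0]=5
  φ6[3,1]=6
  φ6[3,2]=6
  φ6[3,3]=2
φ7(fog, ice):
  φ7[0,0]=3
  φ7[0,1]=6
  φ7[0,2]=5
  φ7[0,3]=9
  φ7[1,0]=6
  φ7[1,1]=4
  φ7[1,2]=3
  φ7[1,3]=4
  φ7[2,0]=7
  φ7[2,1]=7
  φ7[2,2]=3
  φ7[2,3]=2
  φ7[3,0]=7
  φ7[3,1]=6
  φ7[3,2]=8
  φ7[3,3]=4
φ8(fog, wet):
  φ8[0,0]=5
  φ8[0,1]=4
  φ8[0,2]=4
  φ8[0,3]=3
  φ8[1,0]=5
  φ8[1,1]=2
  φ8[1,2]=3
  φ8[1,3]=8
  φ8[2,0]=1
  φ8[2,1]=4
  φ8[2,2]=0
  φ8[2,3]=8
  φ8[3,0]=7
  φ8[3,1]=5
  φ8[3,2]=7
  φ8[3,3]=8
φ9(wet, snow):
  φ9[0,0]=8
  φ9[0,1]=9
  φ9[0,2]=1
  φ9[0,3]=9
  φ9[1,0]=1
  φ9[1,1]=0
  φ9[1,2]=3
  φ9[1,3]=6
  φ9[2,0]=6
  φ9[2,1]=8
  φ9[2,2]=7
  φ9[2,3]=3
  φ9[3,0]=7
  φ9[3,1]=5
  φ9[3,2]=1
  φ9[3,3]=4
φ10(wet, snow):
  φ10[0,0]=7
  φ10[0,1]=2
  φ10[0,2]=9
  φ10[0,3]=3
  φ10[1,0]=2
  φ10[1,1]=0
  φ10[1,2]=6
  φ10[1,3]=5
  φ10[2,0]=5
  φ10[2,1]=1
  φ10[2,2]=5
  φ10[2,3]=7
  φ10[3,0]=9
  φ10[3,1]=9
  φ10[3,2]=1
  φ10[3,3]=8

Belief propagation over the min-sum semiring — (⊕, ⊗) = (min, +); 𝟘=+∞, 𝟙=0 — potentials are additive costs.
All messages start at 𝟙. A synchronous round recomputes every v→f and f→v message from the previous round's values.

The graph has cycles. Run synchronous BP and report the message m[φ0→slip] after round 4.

init: all messages = 𝟙 over 4 values
r1 m[φ0→fog] = [2, 2, 2, 2]
r1 m[φ0→slip] = [2, 2, 7, 2]
r1 m[φ1→sun] = [1, 0, 0, 1]
r1 m[φ1→slip] = [1, 1, 1, 0]
r1 m[φ2→wet] = [4, 0, 0, 0]
r1 m[φ2→sun] = [4, 1, 0, 0]
r1 m[φ3→rain] = [0, 2, 1, 1]
r1 m[φ3→wet] = [0, 5, 2, 1]
r1 m[φ4→wet] = [2, 3, 0, 0]
r1 m[φ4→sprk] = [4, 0, 5, 0]
r1 m[φ5→ice] = [0, 2, 2, 2]
r1 m[φ5→sprk] = [2, 6, 0, 2]
r1 m[φ6→fog] = [5, 4, 0, 2]
r1 m[φ6→snow] = [5, 0, 6, 1]
r1 m[φ7→fog] = [3, 3, 2, 4]
r1 m[φ7→ice] = [3, 4, 3, 2]
r1 m[φ8→fog] = [3, 2, 0, 5]
r1 m[φ8→wet] = [1, 2, 0, 3]
r1 m[φ9→wet] = [1, 0, 3, 1]
r1 m[φ9→snow] = [1, 0, 1, 3]
r1 m[φ10→wet] = [2, 0, 1, 1]
r1 m[φ10→snow] = [2, 0, 1, 3]
r1 m[fog→φ0] = [0, 0, 0, 0]
r1 m[fog→φ6] = [0, 0, 0, 0]
r1 m[fog→φ7] = [0, 0, 0, 0]
r1 m[fog→φ8] = [0, 0, 0, 0]
r1 m[ice→φ5] = [0, 0, 0, 0]
r1 m[ice→φ7] = [0, 0, 0, 0]
r1 m[rain→φ3] = [0, 0, 0, 0]
r1 m[wet→φ2] = [0, 0, 0, 0]
r1 m[wet→φ3] = [0, 0, 0, 0]
r1 m[wet→φ4] = [0, 0, 0, 0]
r1 m[wet→φ8] = [0, 0, 0, 0]
r1 m[wet→φ9] = [0, 0, 0, 0]
r1 m[wet→φ10] = [0, 0, 0, 0]
r1 m[snow→φ6] = [0, 0, 0, 0]
r1 m[snow→φ9] = [0, 0, 0, 0]
r1 m[snow→φ10] = [0, 0, 0, 0]
r1 m[sun→φ1] = [0, 0, 0, 0]
r1 m[sun→φ2] = [0, 0, 0, 0]
r1 m[slip→φ0] = [0, 0, 0, 0]
r1 m[slip→φ1] = [0, 0, 0, 0]
r1 m[sprk→φ4] = [0, 0, 0, 0]
r1 m[sprk→φ5] = [0, 0, 0, 0]
r2 m[φ0→fog] = [2, 2, 2, 2]
r2 m[φ0→slip] = [2, 2, 7, 2]
r2 m[φ1→sun] = [1, 0, 0, 1]
r2 m[φ1→slip] = [1, 1, 1, 0]
r2 m[φ2→wet] = [4, 0, 0, 0]
r2 m[φ2→sun] = [4, 1, 0, 0]
r2 m[φ3→rain] = [0, 2, 1, 1]
r2 m[φ3→wet] = [0, 5, 2, 1]
r2 m[φ4→wet] = [2, 3, 0, 0]
r2 m[φ4→sprk] = [4, 0, 5, 0]
r2 m[φ5→ice] = [0, 2, 2, 2]
r2 m[φ5→sprk] = [2, 6, 0, 2]
r2 m[φ6→fog] = [5, 4, 0, 2]
r2 m[φ6→snow] = [5, 0, 6, 1]
r2 m[φ7→fog] = [3, 3, 2, 4]
r2 m[φ7→ice] = [3, 4, 3, 2]
r2 m[φ8→fog] = [3, 2, 0, 5]
r2 m[φ8→wet] = [1, 2, 0, 3]
r2 m[φ9→wet] = [1, 0, 3, 1]
r2 m[φ9→snow] = [1, 0, 1, 3]
r2 m[φ10→wet] = [2, 0, 1, 1]
r2 m[φ10→snow] = [2, 0, 1, 3]
r2 m[fog→φ0] = [11, 9, 2, 11]
r2 m[fog→φ6] = [8, 7, 4, 11]
r2 m[fog→φ7] = [10, 8, 2, 9]
r2 m[fog→φ8] = [10, 9, 4, 8]
r2 m[ice→φ5] = [3, 4, 3, 2]
r2 m[ice→φ7] = [0, 2, 2, 2]
r2 m[rain→φ3] = [0, 0, 0, 0]
r2 m[wet→φ2] = [6, 10, 6, 6]
r2 m[wet→φ3] = [10, 5, 4, 5]
r2 m[wet→φ4] = [8, 7, 6, 6]
r2 m[wet→φ8] = [9, 8, 6, 3]
r2 m[wet→φ9] = [9, 10, 3, 5]
r2 m[wet→φ10] = [8, 10, 5, 5]
r2 m[snow→φ6] = [3, 0, 2, 6]
r2 m[snow→φ9] = [7, 0, 7, 4]
r2 m[snow→φ10] = [6, 0, 7, 4]
r2 m[sun→φ1] = [4, 1, 0, 0]
r2 m[sun→φ2] = [1, 0, 0, 1]
r2 m[slip→φ0] = [1, 1, 1, 0]
r2 m[slip→φ1] = [2, 2, 7, 2]
r2 m[sprk→φ4] = [2, 6, 0, 2]
r2 m[sprk→φ5] = [4, 0, 5, 0]
r3 m[φ0→fog] = [2, 2, 3, 3]
r3 m[φ0→slip] = [6, 4, 9, 6]
r3 m[φ1→sun] = [3, 2, 2, 4]
r3 m[φ1→slip] = [2, 1, 1, 0]
r3 m[φ2→wet] = [5, 1, 1, 0]
r3 m[φ2→sun] = [10, 11, 6, 6]
r3 m[φ3→rain] = [6, 6, 6, 8]
r3 m[φ3→wet] = [0, 5, 2, 1]
r3 m[φ4→wet] = [6, 5, 2, 6]
r3 m[φ4→sprk] = [10, 6, 12, 6]
r3 m[φ5→ice] = [5, 4, 2, 7]
r3 m[φ5→sprk] = [6, 9, 3, 5]
r3 m[φ6→fog] = [7, 8, 0, 6]
r3 m[φ6→snow] = [11, 4, 13, 5]
r3 m[φ7→fog] = [3, 5, 4, 6]
r3 m[φ7→ice] = [9, 9, 5, 4]
r3 m[φ8→fog] = [6, 9, 6, 11]
r3 m[φ8→wet] = [5, 8, 4, 12]
r3 m[φ9→wet] = [8, 0, 7, 5]
r3 m[φ9→snow] = [9, 10, 6, 6]
r3 m[φ10→wet] = [2, 0, 1, 8]
r3 m[φ10→snow] = [10, 6, 6, 11]
r3 m[fog→φ0] = [11, 9, 2, 11]
r3 m[fog→φ6] = [8, 7, 4, 11]
r3 m[fog→φ7] = [10, 8, 2, 9]
r3 m[fog→φ8] = [10, 9, 4, 8]
r3 m[ice→φ5] = [3, 4, 3, 2]
r3 m[ice→φ7] = [0, 2, 2, 2]
r3 m[rain→φ3] = [0, 0, 0, 0]
r3 m[wet→φ2] = [6, 10, 6, 6]
r3 m[wet→φ3] = [10, 5, 4, 5]
r3 m[wet→φ4] = [8, 7, 6, 6]
r3 m[wet→φ8] = [9, 8, 6, 3]
r3 m[wet→φ9] = [9, 10, 3, 5]
r3 m[wet→φ10] = [8, 10, 5, 5]
r3 m[snow→φ6] = [3, 0, 2, 6]
r3 m[snow→φ9] = [7, 0, 7, 4]
r3 m[snow→φ10] = [6, 0, 7, 4]
r3 m[sun→φ1] = [4, 1, 0, 0]
r3 m[sun→φ2] = [1, 0, 0, 1]
r3 m[slip→φ0] = [1, 1, 1, 0]
r3 m[slip→φ1] = [2, 2, 7, 2]
r3 m[sprk→φ4] = [2, 6, 0, 2]
r3 m[sprk→φ5] = [4, 0, 5, 0]
r4 m[φ0→fog] = [2, 2, 3, 3]
r4 m[φ0→slip] = [6, 4, 9, 6]
r4 m[φ1→sun] = [3, 2, 2, 4]
r4 m[φ1→slip] = [2, 1, 1, 0]
r4 m[φ2→wet] = [5, 1, 1, 0]
r4 m[φ2→sun] = [10, 11, 6, 6]
r4 m[φ3→rain] = [6, 6, 6, 8]
r4 m[φ3→wet] = [0, 5, 2, 1]
r4 m[φ4→wet] = [6, 5, 2, 6]
r4 m[φ4→sprk] = [10, 6, 12, 6]
r4 m[φ5→ice] = [5, 4, 2, 7]
r4 m[φ5→sprk] = [6, 9, 3, 5]
r4 m[φ6→fog] = [7, 8, 0, 6]
r4 m[φ6→snow] = [11, 4, 13, 5]
r4 m[φ7→fog] = [3, 5, 4, 6]
r4 m[φ7→ice] = [9, 9, 5, 4]
r4 m[φ8→fog] = [6, 9, 6, 11]
r4 m[φ8→wet] = [5, 8, 4, 12]
r4 m[φ9→wet] = [8, 0, 7, 5]
r4 m[φ9→snow] = [9, 10, 6, 6]
r4 m[φ10→wet] = [2, 0, 1, 8]
r4 m[φ10→snow] = [10, 6, 6, 11]
r4 m[fog→φ0] = [16, 22, 10, 23]
r4 m[fog→φ6] = [11, 16, 13, 20]
r4 m[fog→φ7] = [15, 19, 9, 20]
r4 m[fog→φ8] = [12, 15, 7, 15]
r4 m[ice→φ5] = [9, 9, 5, 4]
r4 m[ice→φ7] = [5, 4, 2, 7]
r4 m[rain→φ3] = [0, 0, 0, 0]
r4 m[wet→φ2] = [21, 18, 16, 32]
r4 m[wet→φ3] = [26, 14, 15, 31]
r4 m[wet→φ4] = [20, 14, 15, 26]
r4 m[wet→φ8] = [21, 11, 13, 20]
r4 m[wet→φ9] = [18, 19, 10, 27]
r4 m[wet→φ10] = [24, 19, 16, 24]
r4 m[snow→φ6] = [19, 16, 12, 17]
r4 m[snow→φ9] = [21, 10, 19, 16]
r4 m[snow→φ10] = [20, 14, 19, 11]
r4 m[sun→φ1] = [10, 11, 6, 6]
r4 m[sun→φ2] = [3, 2, 2, 4]
r4 m[slip→φ0] = [2, 1, 1, 0]
r4 m[slip→φ1] = [6, 4, 9, 6]
r4 m[sprk→φ4] = [6, 9, 3, 5]
r4 m[sprk→φ5] = [10, 6, 12, 6]

message @ round 4 = [6, 4, 9, 6]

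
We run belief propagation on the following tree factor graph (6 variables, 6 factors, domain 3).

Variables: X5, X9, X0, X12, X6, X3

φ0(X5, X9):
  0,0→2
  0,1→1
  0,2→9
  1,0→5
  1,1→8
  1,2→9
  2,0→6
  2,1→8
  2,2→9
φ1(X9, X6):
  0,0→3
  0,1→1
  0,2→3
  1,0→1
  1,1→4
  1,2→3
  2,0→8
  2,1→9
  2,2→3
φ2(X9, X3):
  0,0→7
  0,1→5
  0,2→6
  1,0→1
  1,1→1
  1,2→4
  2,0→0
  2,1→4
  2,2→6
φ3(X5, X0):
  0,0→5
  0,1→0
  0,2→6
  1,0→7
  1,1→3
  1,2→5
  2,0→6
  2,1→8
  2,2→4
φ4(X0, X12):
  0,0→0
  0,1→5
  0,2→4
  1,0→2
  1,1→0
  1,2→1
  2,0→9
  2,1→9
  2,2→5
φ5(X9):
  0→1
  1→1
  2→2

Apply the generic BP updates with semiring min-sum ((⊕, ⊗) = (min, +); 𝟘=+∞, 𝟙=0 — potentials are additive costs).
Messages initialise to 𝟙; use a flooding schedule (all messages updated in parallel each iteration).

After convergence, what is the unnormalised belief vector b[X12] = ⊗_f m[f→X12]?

b[X12] = [6, 4, 5]

init: all messages = 𝟙 over 3 values
r1 m[φ0→X5] = [1, 5, 6]
r1 m[φ0→X9] = [2, 1, 9]
r1 m[φ1→X9] = [1, 1, 3]
r1 m[φ1→X6] = [1, 1, 3]
r1 m[φ2→X9] = [5, 1, 0]
r1 m[φ2→X3] = [0, 1, 4]
r1 m[φ3→X5] = [0, 3, 4]
r1 m[φ3→X0] = [5, 0, 4]
r1 m[φ4→X0] = [0, 0, 5]
r1 m[φ4→X12] = [0, 0, 1]
r1 m[φ5→X9] = [1, 1, 2]
r1 m[X5→φ0] = [0, 0, 0]
r1 m[X5→φ3] = [0, 0, 0]
r1 m[X9→φ0] = [0, 0, 0]
r1 m[X9→φ1] = [0, 0, 0]
r1 m[X9→φ2] = [0, 0, 0]
r1 m[X9→φ5] = [0, 0, 0]
r1 m[X0→φ3] = [0, 0, 0]
r1 m[X0→φ4] = [0, 0, 0]
r1 m[X12→φ4] = [0, 0, 0]
r1 m[X6→φ1] = [0, 0, 0]
r1 m[X3→φ2] = [0, 0, 0]
r2 m[φ0→X5] = [1, 5, 6]
r2 m[φ0→X9] = [2, 1, 9]
r2 m[φ1→X9] = [1, 1, 3]
r2 m[φ1→X6] = [1, 1, 3]
r2 m[φ2→X9] = [5, 1, 0]
r2 m[φ2→X3] = [0, 1, 4]
r2 m[φ3→X5] = [0, 3, 4]
r2 m[φ3→X0] = [5, 0, 4]
r2 m[φ4→X0] = [0, 0, 5]
r2 m[φ4→X12] = [0, 0, 1]
r2 m[φ5→X9] = [1, 1, 2]
r2 m[X5→φ0] = [0, 3, 4]
r2 m[X5→φ3] = [1, 5, 6]
r2 m[X9→φ0] = [7, 3, 5]
r2 m[X9→φ1] = [8, 3, 11]
r2 m[X9→φ2] = [4, 3, 14]
r2 m[X9→φ5] = [8, 3, 12]
r2 m[X0→φ3] = [0, 0, 5]
r2 m[X0→φ4] = [5, 0, 4]
r2 m[X12→φ4] = [0, 0, 0]
r2 m[X6→φ1] = [0, 0, 0]
r2 m[X3→φ2] = [0, 0, 0]
r3 m[φ0→X5] = [4, 11, 11]
r3 m[φ0→X9] = [2, 1, 9]
r3 m[φ1→X9] = [1, 1, 3]
r3 m[φ1→X6] = [4, 7, 6]
r3 m[φ2→X9] = [5, 1, 0]
r3 m[φ2→X3] = [4, 4, 7]
r3 m[φ3→X5] = [0, 3, 6]
r3 m[φ3→X0] = [6, 1, 7]
r3 m[φ4→X0] = [0, 0, 5]
r3 m[φ4→X12] = [2, 0, 1]
r3 m[φ5→X9] = [1, 1, 2]
r3 m[X5→φ0] = [0, 3, 4]
r3 m[X5→φ3] = [1, 5, 6]
r3 m[X9→φ0] = [7, 3, 5]
r3 m[X9→φ1] = [8, 3, 11]
r3 m[X9→φ2] = [4, 3, 14]
r3 m[X9→φ5] = [8, 3, 12]
r3 m[X0→φ3] = [0, 0, 5]
r3 m[X0→φ4] = [5, 0, 4]
r3 m[X12→φ4] = [0, 0, 0]
r3 m[X6→φ1] = [0, 0, 0]
r3 m[X3→φ2] = [0, 0, 0]
r4 m[φ0→X5] = [4, 11, 11]
r4 m[φ0→X9] = [2, 1, 9]
r4 m[φ1→X9] = [1, 1, 3]
r4 m[φ1→X6] = [4, 7, 6]
r4 m[φ2→X9] = [5, 1, 0]
r4 m[φ2→X3] = [4, 4, 7]
r4 m[φ3→X5] = [0, 3, 6]
r4 m[φ3→X0] = [6, 1, 7]
r4 m[φ4→X0] = [0, 0, 5]
r4 m[φ4→X12] = [2, 0, 1]
r4 m[φ5→X9] = [1, 1, 2]
r4 m[X5→φ0] = [0, 3, 6]
r4 m[X5→φ3] = [4, 11, 11]
r4 m[X9→φ0] = [7, 3, 5]
r4 m[X9→φ1] = [8, 3, 11]
r4 m[X9→φ2] = [4, 3, 14]
r4 m[X9→φ5] = [8, 3, 12]
r4 m[X0→φ3] = [0, 0, 5]
r4 m[X0→φ4] = [6, 1, 7]
r4 m[X12→φ4] = [0, 0, 0]
r4 m[X6→φ1] = [0, 0, 0]
r4 m[X3→φ2] = [0, 0, 0]
r5 m[φ0→X5] = [4, 11, 11]
r5 m[φ0→X9] = [2, 1, 9]
r5 m[φ1→X9] = [1, 1, 3]
r5 m[φ1→X6] = [4, 7, 6]
r5 m[φ2→X9] = [5, 1, 0]
r5 m[φ2→X3] = [4, 4, 7]
r5 m[φ3→X5] = [0, 3, 6]
r5 m[φ3→X0] = [9, 4, 10]
r5 m[φ4→X0] = [0, 0, 5]
r5 m[φ4→X12] = [3, 1, 2]
r5 m[φ5→X9] = [1, 1, 2]
r5 m[X5→φ0] = [0, 3, 6]
r5 m[X5→φ3] = [4, 11, 11]
r5 m[X9→φ0] = [7, 3, 5]
r5 m[X9→φ1] = [8, 3, 11]
r5 m[X9→φ2] = [4, 3, 14]
r5 m[X9→φ5] = [8, 3, 12]
r5 m[X0→φ3] = [0, 0, 5]
r5 m[X0→φ4] = [6, 1, 7]
r5 m[X12→φ4] = [0, 0, 0]
r5 m[X6→φ1] = [0, 0, 0]
r5 m[X3→φ2] = [0, 0, 0]
r6 m[φ0→X5] = [4, 11, 11]
r6 m[φ0→X9] = [2, 1, 9]
r6 m[φ1→X9] = [1, 1, 3]
r6 m[φ1→X6] = [4, 7, 6]
r6 m[φ2→X9] = [5, 1, 0]
r6 m[φ2→X3] = [4, 4, 7]
r6 m[φ3→X5] = [0, 3, 6]
r6 m[φ3→X0] = [9, 4, 10]
r6 m[φ4→X0] = [0, 0, 5]
r6 m[φ4→X12] = [3, 1, 2]
r6 m[φ5→X9] = [1, 1, 2]
r6 m[X5→φ0] = [0, 3, 6]
r6 m[X5→φ3] = [4, 11, 11]
r6 m[X9→φ0] = [7, 3, 5]
r6 m[X9→φ1] = [8, 3, 11]
r6 m[X9→φ2] = [4, 3, 14]
r6 m[X9→φ5] = [8, 3, 12]
r6 m[X0→φ3] = [0, 0, 5]
r6 m[X0→φ4] = [9, 4, 10]
r6 m[X12→φ4] = [0, 0, 0]
r6 m[X6→φ1] = [0, 0, 0]
r6 m[X3→φ2] = [0, 0, 0]
r7 m[φ0→X5] = [4, 11, 11]
r7 m[φ0→X9] = [2, 1, 9]
r7 m[φ1→X9] = [1, 1, 3]
r7 m[φ1→X6] = [4, 7, 6]
r7 m[φ2→X9] = [5, 1, 0]
r7 m[φ2→X3] = [4, 4, 7]
r7 m[φ3→X5] = [0, 3, 6]
r7 m[φ3→X0] = [9, 4, 10]
r7 m[φ4→X0] = [0, 0, 5]
r7 m[φ4→X12] = [6, 4, 5]
r7 m[φ5→X9] = [1, 1, 2]
r7 m[X5→φ0] = [0, 3, 6]
r7 m[X5→φ3] = [4, 11, 11]
r7 m[X9→φ0] = [7, 3, 5]
r7 m[X9→φ1] = [8, 3, 11]
r7 m[X9→φ2] = [4, 3, 14]
r7 m[X9→φ5] = [8, 3, 12]
r7 m[X0→φ3] = [0, 0, 5]
r7 m[X0→φ4] = [9, 4, 10]
r7 m[X12→φ4] = [0, 0, 0]
r7 m[X6→φ1] = [0, 0, 0]
r7 m[X3→φ2] = [0, 0, 0]
r8 m[φ0→X5] = [4, 11, 11]
r8 m[φ0→X9] = [2, 1, 9]
r8 m[φ1→X9] = [1, 1, 3]
r8 m[φ1→X6] = [4, 7, 6]
r8 m[φ2→X9] = [5, 1, 0]
r8 m[φ2→X3] = [4, 4, 7]
r8 m[φ3→X5] = [0, 3, 6]
r8 m[φ3→X0] = [9, 4, 10]
r8 m[φ4→X0] = [0, 0, 5]
r8 m[φ4→X12] = [6, 4, 5]
r8 m[φ5→X9] = [1, 1, 2]
r8 m[X5→φ0] = [0, 3, 6]
r8 m[X5→φ3] = [4, 11, 11]
r8 m[X9→φ0] = [7, 3, 5]
r8 m[X9→φ1] = [8, 3, 11]
r8 m[X9→φ2] = [4, 3, 14]
r8 m[X9→φ5] = [8, 3, 12]
r8 m[X0→φ3] = [0, 0, 5]
r8 m[X0→φ4] = [9, 4, 10]
r8 m[X12→φ4] = [0, 0, 0]
r8 m[X6→φ1] = [0, 0, 0]
r8 m[X3→φ2] = [0, 0, 0]
fixed point reached at round 8
b[X12] = ⊗ incoming = [6, 4, 5]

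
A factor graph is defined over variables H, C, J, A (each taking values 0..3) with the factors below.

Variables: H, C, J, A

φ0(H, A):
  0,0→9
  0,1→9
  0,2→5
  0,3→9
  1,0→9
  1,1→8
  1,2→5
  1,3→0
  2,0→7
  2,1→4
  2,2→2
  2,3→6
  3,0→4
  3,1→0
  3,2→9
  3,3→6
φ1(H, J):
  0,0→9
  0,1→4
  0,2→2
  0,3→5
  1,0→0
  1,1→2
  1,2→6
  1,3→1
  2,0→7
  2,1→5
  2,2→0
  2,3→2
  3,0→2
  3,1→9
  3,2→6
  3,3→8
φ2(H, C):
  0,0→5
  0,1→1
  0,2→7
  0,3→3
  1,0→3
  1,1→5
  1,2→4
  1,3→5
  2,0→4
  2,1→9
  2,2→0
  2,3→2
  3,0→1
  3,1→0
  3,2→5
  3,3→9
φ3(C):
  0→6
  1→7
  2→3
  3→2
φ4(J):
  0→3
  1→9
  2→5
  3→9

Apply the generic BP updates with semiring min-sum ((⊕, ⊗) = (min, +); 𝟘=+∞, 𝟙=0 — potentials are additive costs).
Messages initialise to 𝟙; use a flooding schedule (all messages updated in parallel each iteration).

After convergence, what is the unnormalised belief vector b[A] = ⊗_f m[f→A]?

init: all messages = 𝟙 over 4 values
r1 m[φ0→H] = [5, 0, 2, 0]
r1 m[φ0→A] = [4, 0, 2, 0]
r1 m[φ1→H] = [2, 0, 0, 2]
r1 m[φ1→J] = [0, 2, 0, 1]
r1 m[φ2→H] = [1, 3, 0, 0]
r1 m[φ2→C] = [1, 0, 0, 2]
r1 m[φ3→C] = [6, 7, 3, 2]
r1 m[φ4→J] = [3, 9, 5, 9]
r1 m[H→φ0] = [0, 0, 0, 0]
r1 m[H→φ1] = [0, 0, 0, 0]
r1 m[H→φ2] = [0, 0, 0, 0]
r1 m[C→φ2] = [0, 0, 0, 0]
r1 m[C→φ3] = [0, 0, 0, 0]
r1 m[J→φ1] = [0, 0, 0, 0]
r1 m[J→φ4] = [0, 0, 0, 0]
r1 m[A→φ0] = [0, 0, 0, 0]
r2 m[φ0→H] = [5, 0, 2, 0]
r2 m[φ0→A] = [4, 0, 2, 0]
r2 m[φ1→H] = [2, 0, 0, 2]
r2 m[φ1→J] = [0, 2, 0, 1]
r2 m[φ2→H] = [1, 3, 0, 0]
r2 m[φ2→C] = [1, 0, 0, 2]
r2 m[φ3→C] = [6, 7, 3, 2]
r2 m[φ4→J] = [3, 9, 5, 9]
r2 m[H→φ0] = [3, 3, 0, 2]
r2 m[H→φ1] = [6, 3, 2, 0]
r2 m[H→φ2] = [7, 0, 2, 2]
r2 m[C→φ2] = [6, 7, 3, 2]
r2 m[C→φ3] = [1, 0, 0, 2]
r2 m[J→φ1] = [3, 9, 5, 9]
r2 m[J→φ4] = [0, 2, 0, 1]
r2 m[A→φ0] = [0, 0, 0, 0]
r3 m[φ0→H] = [5, 0, 2, 0]
r3 m[φ0→A] = [6, 2, 2, 3]
r3 m[φ1→H] = [7, 3, 5, 5]
r3 m[φ1→J] = [2, 5, 2, 4]
r3 m[φ2→H] = [5, 7, 3, 7]
r3 m[φ2→C] = [3, 2, 2, 4]
r3 m[φ3→C] = [6, 7, 3, 2]
r3 m[φ4→J] = [3, 9, 5, 9]
r3 m[H→φ0] = [3, 3, 0, 2]
r3 m[H→φ1] = [6, 3, 2, 0]
r3 m[H→φ2] = [7, 0, 2, 2]
r3 m[C→φ2] = [6, 7, 3, 2]
r3 m[C→φ3] = [1, 0, 0, 2]
r3 m[J→φ1] = [3, 9, 5, 9]
r3 m[J→φ4] = [0, 2, 0, 1]
r3 m[A→φ0] = [0, 0, 0, 0]
r4 m[φ0→H] = [5, 0, 2, 0]
r4 m[φ0→A] = [6, 2, 2, 3]
r4 m[φ1→H] = [7, 3, 5, 5]
r4 m[φ1→J] = [2, 5, 2, 4]
r4 m[φ2→H] = [5, 7, 3, 7]
r4 m[φ2→C] = [3, 2, 2, 4]
r4 m[φ3→C] = [6, 7, 3, 2]
r4 m[φ4→J] = [3, 9, 5, 9]
r4 m[H→φ0] = [12, 10, 8, 12]
r4 m[H→φ1] = [10, 7, 5, 7]
r4 m[H→φ2] = [12, 3, 7, 5]
r4 m[C→φ2] = [6, 7, 3, 2]
r4 m[C→φ3] = [3, 2, 2, 4]
r4 m[J→φ1] = [3, 9, 5, 9]
r4 m[J→φ4] = [2, 5, 2, 4]
r4 m[A→φ0] = [0, 0, 0, 0]
r5 m[φ0→H] = [5, 0, 2, 0]
r5 m[φ0→A] = [15, 12, 10, 10]
r5 m[φ1→H] = [7, 3, 5, 5]
r5 m[φ1→J] = [7, 9, 5, 7]
r5 m[φ2→H] = [5, 7, 3, 7]
r5 m[φ2→C] = [6, 5, 7, 8]
r5 m[φ3→C] = [6, 7, 3, 2]
r5 m[φ4→J] = [3, 9, 5, 9]
r5 m[H→φ0] = [12, 10, 8, 12]
r5 m[H→φ1] = [10, 7, 5, 7]
r5 m[H→φ2] = [12, 3, 7, 5]
r5 m[C→φ2] = [6, 7, 3, 2]
r5 m[C→φ3] = [3, 2, 2, 4]
r5 m[J→φ1] = [3, 9, 5, 9]
r5 m[J→φ4] = [2, 5, 2, 4]
r5 m[A→φ0] = [0, 0, 0, 0]
r6 m[φ0→H] = [5, 0, 2, 0]
r6 m[φ0→A] = [15, 12, 10, 10]
r6 m[φ1→H] = [7, 3, 5, 5]
r6 m[φ1→J] = [7, 9, 5, 7]
r6 m[φ2→H] = [5, 7, 3, 7]
r6 m[φ2→C] = [6, 5, 7, 8]
r6 m[φ3→C] = [6, 7, 3, 2]
r6 m[φ4→J] = [3, 9, 5, 9]
r6 m[H→φ0] = [12, 10, 8, 12]
r6 m[H→φ1] = [10, 7, 5, 7]
r6 m[H→φ2] = [12, 3, 7, 5]
r6 m[C→φ2] = [6, 7, 3, 2]
r6 m[C→φ3] = [6, 5, 7, 8]
r6 m[J→φ1] = [3, 9, 5, 9]
r6 m[J→φ4] = [7, 9, 5, 7]
r6 m[A→φ0] = [0, 0, 0, 0]
r7 m[φ0→H] = [5, 0, 2, 0]
r7 m[φ0→A] = [15, 12, 10, 10]
r7 m[φ1→H] = [7, 3, 5, 5]
r7 m[φ1→J] = [7, 9, 5, 7]
r7 m[φ2→H] = [5, 7, 3, 7]
r7 m[φ2→C] = [6, 5, 7, 8]
r7 m[φ3→C] = [6, 7, 3, 2]
r7 m[φ4→J] = [3, 9, 5, 9]
r7 m[H→φ0] = [12, 10, 8, 12]
r7 m[H→φ1] = [10, 7, 5, 7]
r7 m[H→φ2] = [12, 3, 7, 5]
r7 m[C→φ2] = [6, 7, 3, 2]
r7 m[C→φ3] = [6, 5, 7, 8]
r7 m[J→φ1] = [3, 9, 5, 9]
r7 m[J→φ4] = [7, 9, 5, 7]
r7 m[A→φ0] = [0, 0, 0, 0]
fixed point reached at round 7
b[A] = ⊗ incoming = [15, 12, 10, 10]

b[A] = [15, 12, 10, 10]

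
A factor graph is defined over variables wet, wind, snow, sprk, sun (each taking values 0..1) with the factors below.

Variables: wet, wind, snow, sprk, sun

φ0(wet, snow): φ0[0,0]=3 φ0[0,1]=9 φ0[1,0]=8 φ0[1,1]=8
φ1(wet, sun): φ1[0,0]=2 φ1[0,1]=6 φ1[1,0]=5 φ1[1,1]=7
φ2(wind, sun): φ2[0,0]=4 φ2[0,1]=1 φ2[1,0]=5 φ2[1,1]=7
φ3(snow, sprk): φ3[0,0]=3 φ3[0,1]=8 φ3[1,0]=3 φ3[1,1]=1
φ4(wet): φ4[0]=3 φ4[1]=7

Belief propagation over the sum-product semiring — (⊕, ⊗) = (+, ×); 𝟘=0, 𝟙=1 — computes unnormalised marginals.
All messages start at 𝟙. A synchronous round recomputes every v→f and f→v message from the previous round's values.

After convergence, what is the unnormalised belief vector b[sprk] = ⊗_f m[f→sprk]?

init: all messages = 𝟙 over 2 values
r1 m[φ0→wet] = [12, 16]
r1 m[φ0→snow] = [11, 17]
r1 m[φ1→wet] = [8, 12]
r1 m[φ1→sun] = [7, 13]
r1 m[φ2→wind] = [5, 12]
r1 m[φ2→sun] = [9, 8]
r1 m[φ3→snow] = [11, 4]
r1 m[φ3→sprk] = [6, 9]
r1 m[φ4→wet] = [3, 7]
r1 m[wet→φ0] = [1, 1]
r1 m[wet→φ1] = [1, 1]
r1 m[wet→φ4] = [1, 1]
r1 m[wind→φ2] = [1, 1]
r1 m[snow→φ0] = [1, 1]
r1 m[snow→φ3] = [1, 1]
r1 m[sprk→φ3] = [1, 1]
r1 m[sun→φ1] = [1, 1]
r1 m[sun→φ2] = [1, 1]
r2 m[φ0→wet] = [12, 16]
r2 m[φ0→snow] = [11, 17]
r2 m[φ1→wet] = [8, 12]
r2 m[φ1→sun] = [7, 13]
r2 m[φ2→wind] = [5, 12]
r2 m[φ2→sun] = [9, 8]
r2 m[φ3→snow] = [11, 4]
r2 m[φ3→sprk] = [6, 9]
r2 m[φ4→wet] = [3, 7]
r2 m[wet→φ0] = [24, 84]
r2 m[wet→φ1] = [36, 112]
r2 m[wet→φ4] = [96, 192]
r2 m[wind→φ2] = [1, 1]
r2 m[snow→φ0] = [11, 4]
r2 m[snow→φ3] = [11, 17]
r2 m[sprk→φ3] = [1, 1]
r2 m[sun→φ1] = [9, 8]
r2 m[sun→φ2] = [7, 13]
r3 m[φ0→wet] = [69, 120]
r3 m[φ0→snow] = [744, 888]
r3 m[φ1→wet] = [66, 101]
r3 m[φ1→sun] = [632, 1000]
r3 m[φ2→wind] = [41, 126]
r3 m[φ2→sun] = [9, 8]
r3 m[φ3→snow] = [11, 4]
r3 m[φ3→sprk] = [84, 105]
r3 m[φ4→wet] = [3, 7]
r3 m[wet→φ0] = [24, 84]
r3 m[wet→φ1] = [36, 112]
r3 m[wet→φ4] = [96, 192]
r3 m[wind→φ2] = [1, 1]
r3 m[snow→φ0] = [11, 4]
r3 m[snow→φ3] = [11, 17]
r3 m[sprk→φ3] = [1, 1]
r3 m[sun→φ1] = [9, 8]
r3 m[sun→φ2] = [7, 13]
r4 m[φ0→wet] = [69, 120]
r4 m[φ0→snow] = [744, 888]
r4 m[φ1→wet] = [66, 101]
r4 m[φ1→sun] = [632, 1000]
r4 m[φ2→wind] = [41, 126]
r4 m[φ2→sun] = [9, 8]
r4 m[φ3→snow] = [11, 4]
r4 m[φ3→sprk] = [84, 105]
r4 m[φ4→wet] = [3, 7]
r4 m[wet→φ0] = [198, 707]
r4 m[wet→φ1] = [207, 840]
r4 m[wet→φ4] = [4554, 12120]
r4 m[wind→φ2] = [1, 1]
r4 m[snow→φ0] = [11, 4]
r4 m[snow→φ3] = [744, 888]
r4 m[sprk→φ3] = [1, 1]
r4 m[sun→φ1] = [9, 8]
r4 m[sun→φ2] = [632, 1000]
r5 m[φ0→wet] = [69, 120]
r5 m[φ0→snow] = [6250, 7438]
r5 m[φ1→wet] = [66, 101]
r5 m[φ1→sun] = [4614, 7122]
r5 m[φ2→wind] = [3528, 10160]
r5 m[φ2→sun] = [9, 8]
r5 m[φ3→snow] = [11, 4]
r5 m[φ3→sprk] = [4896, 6840]
r5 m[φ4→wet] = [3, 7]
r5 m[wet→φ0] = [198, 707]
r5 m[wet→φ1] = [207, 840]
r5 m[wet→φ4] = [4554, 12120]
r5 m[wind→φ2] = [1, 1]
r5 m[snow→φ0] = [11, 4]
r5 m[snow→φ3] = [744, 888]
r5 m[sprk→φ3] = [1, 1]
r5 m[sun→φ1] = [9, 8]
r5 m[sun→φ2] = [632, 1000]
r6 m[φ0→wet] = [69, 120]
r6 m[φ0→snow] = [6250, 7438]
r6 m[φ1→wet] = [66, 101]
r6 m[φ1→sun] = [4614, 7122]
r6 m[φ2→wind] = [3528, 10160]
r6 m[φ2→sun] = [9, 8]
r6 m[φ3→snow] = [11, 4]
r6 m[φ3→sprk] = [4896, 6840]
r6 m[φ4→wet] = [3, 7]
r6 m[wet→φ0] = [198, 707]
r6 m[wet→φ1] = [207, 840]
r6 m[wet→φ4] = [4554, 12120]
r6 m[wind→φ2] = [1, 1]
r6 m[snow→φ0] = [11, 4]
r6 m[snow→φ3] = [6250, 7438]
r6 m[sprk→φ3] = [1, 1]
r6 m[sun→φ1] = [9, 8]
r6 m[sun→φ2] = [4614, 7122]
r7 m[φ0→wet] = [69, 120]
r7 m[φ0→snow] = [6250, 7438]
r7 m[φ1→wet] = [66, 101]
r7 m[φ1→sun] = [4614, 7122]
r7 m[φ2→wind] = [25578, 72924]
r7 m[φ2→sun] = [9, 8]
r7 m[φ3→snow] = [11, 4]
r7 m[φ3→sprk] = [41064, 57438]
r7 m[φ4→wet] = [3, 7]
r7 m[wet→φ0] = [198, 707]
r7 m[wet→φ1] = [207, 840]
r7 m[wet→φ4] = [4554, 12120]
r7 m[wind→φ2] = [1, 1]
r7 m[snow→φ0] = [11, 4]
r7 m[snow→φ3] = [6250, 7438]
r7 m[sprk→φ3] = [1, 1]
r7 m[sun→φ1] = [9, 8]
r7 m[sun→φ2] = [4614, 7122]
r8 m[φ0→wet] = [69, 120]
r8 m[φ0→snow] = [6250, 7438]
r8 m[φ1→wet] = [66, 101]
r8 m[φ1→sun] = [4614, 7122]
r8 m[φ2→wind] = [25578, 72924]
r8 m[φ2→sun] = [9, 8]
r8 m[φ3→snow] = [11, 4]
r8 m[φ3→sprk] = [41064, 57438]
r8 m[φ4→wet] = [3, 7]
r8 m[wet→φ0] = [198, 707]
r8 m[wet→φ1] = [207, 840]
r8 m[wet→φ4] = [4554, 12120]
r8 m[wind→φ2] = [1, 1]
r8 m[snow→φ0] = [11, 4]
r8 m[snow→φ3] = [6250, 7438]
r8 m[sprk→φ3] = [1, 1]
r8 m[sun→φ1] = [9, 8]
r8 m[sun→φ2] = [4614, 7122]
fixed point reached at round 8
b[sprk] = ⊗ incoming = [41064, 57438]

b[sprk] = [41064, 57438]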